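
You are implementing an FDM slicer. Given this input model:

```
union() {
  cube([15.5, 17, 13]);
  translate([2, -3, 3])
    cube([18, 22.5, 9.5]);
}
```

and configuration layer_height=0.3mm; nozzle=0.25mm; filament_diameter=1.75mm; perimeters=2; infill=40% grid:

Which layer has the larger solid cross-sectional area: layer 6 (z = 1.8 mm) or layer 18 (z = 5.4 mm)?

layer 18 (z = 5.4 mm)

Layer 6 (z = 1.8): the cube (footprint 15.5×17) is included at this height (area 263.50 mm²); the cube at (2, -3) is not intersected at this z (z outside [3, 12.5]); Taking the union: only the 15.5×17 cube is present, so the union is just that shape — area = 263.50 mm². So its area = 263.50 mm². Layer 18 (z = 5.4): the cube is present — its section is the full 15.5×17 rectangle (area 263.50 mm²); the 18×22.5 cube at (2, -3) contributes its full rectangle (area 405.00 mm²); Combining (union): the regions partially overlap — summed areas 668.50 mm² minus the doubly-counted overlap 229.50 mm² gives 439.00 mm² — area = 439.00 mm². So its area = 439.00 mm². Layer 18 is larger (439.00 vs 263.50 mm²).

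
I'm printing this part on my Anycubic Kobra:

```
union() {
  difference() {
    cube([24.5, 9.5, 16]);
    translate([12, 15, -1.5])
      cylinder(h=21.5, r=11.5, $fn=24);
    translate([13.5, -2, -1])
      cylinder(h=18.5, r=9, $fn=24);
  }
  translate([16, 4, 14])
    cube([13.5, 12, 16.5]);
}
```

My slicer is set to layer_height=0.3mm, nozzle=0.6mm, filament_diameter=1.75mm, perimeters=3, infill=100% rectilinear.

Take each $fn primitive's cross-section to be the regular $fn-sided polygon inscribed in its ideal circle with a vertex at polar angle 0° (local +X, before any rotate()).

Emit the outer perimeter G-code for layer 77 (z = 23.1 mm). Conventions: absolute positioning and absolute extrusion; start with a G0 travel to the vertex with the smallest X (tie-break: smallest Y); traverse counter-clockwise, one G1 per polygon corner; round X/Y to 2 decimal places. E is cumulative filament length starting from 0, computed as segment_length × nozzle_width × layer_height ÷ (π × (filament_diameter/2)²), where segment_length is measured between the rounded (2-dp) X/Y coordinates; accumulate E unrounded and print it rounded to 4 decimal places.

At z = 23.1 mm: the cube does not reach this height (z outside [0, 16]); the cylinder at (12, 15) does not reach this height (z outside [-1.5, 20]); the cylinder at (13.5, -2) is absent (z outside [-1, 17.5]); After the difference (first − rest): the first operand is absent here, so nothing remains; the cube at (16, 4) is present — its section is the full 13.5×12 rectangle; Taking the union: only the 13.5×12 cube at (16, 4) is present, so the union is just that shape — 1 connected region. The outline is a single polygon with 4 vertices. Extrusion per mm of travel: 0.6 × 0.3 / (π × 0.875²) = 0.074835. Accumulating E over each segment gives final E = 3.8166.

G0 X16.00 Y4.00 Z23.10
G1 X29.50 Y4.00 E1.0103
G1 X29.50 Y16.00 E1.9083
G1 X16.00 Y16.00 E2.9186
G1 X16.00 Y4.00 E3.8166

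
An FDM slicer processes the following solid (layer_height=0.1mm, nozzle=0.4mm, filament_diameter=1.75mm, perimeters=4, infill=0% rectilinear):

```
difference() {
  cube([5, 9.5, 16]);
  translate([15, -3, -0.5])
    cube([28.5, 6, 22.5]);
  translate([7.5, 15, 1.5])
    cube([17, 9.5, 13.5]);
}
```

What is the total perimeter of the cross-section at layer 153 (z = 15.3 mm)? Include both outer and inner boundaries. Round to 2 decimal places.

29.00 mm

At z = 15.3 mm: the 5×9.5 cube contributes its full rectangle (perimeter 29.00 mm); the 28.5×6 cube at (15, -3) contributes its full rectangle (perimeter 69.00 mm); the cube at (7.5, 15) does not reach this height (z outside [1.5, 15]); After the difference (first − rest): starting from the 5×9.5 cube, the 28.5×6 cube at (15, -3) misses the remaining region (no effect) — boundary = 29.00 mm. Overall, the cross-section is a single solid region. Total boundary length (outer) = 29.00 mm.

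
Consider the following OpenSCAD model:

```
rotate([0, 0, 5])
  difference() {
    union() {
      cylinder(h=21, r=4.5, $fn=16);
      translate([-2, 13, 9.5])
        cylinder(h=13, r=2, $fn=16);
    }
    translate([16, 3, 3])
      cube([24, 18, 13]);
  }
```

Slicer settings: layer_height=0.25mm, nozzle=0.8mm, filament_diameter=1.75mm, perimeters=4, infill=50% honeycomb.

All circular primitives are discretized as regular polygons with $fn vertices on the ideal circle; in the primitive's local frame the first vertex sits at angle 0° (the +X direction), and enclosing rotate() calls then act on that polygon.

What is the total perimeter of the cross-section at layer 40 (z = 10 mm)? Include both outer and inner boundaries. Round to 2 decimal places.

At z = 10 mm: the r=4.5 cylinder contributes a regular 16-gon of circumradius 4.5 (perimeter = 2·16·4.500·sin(180°/16) = 28.09 mm); the cylinder at (-2, 13): section is a regular 16-gon, circumradius r=2 (perimeter = 2·16·2.000·sin(180°/16) = 12.49 mm); Taking the union: the 2 present regions are separate (no shared area or edge), so areas and boundary lengths simply add and each stays a separate island — boundary = 40.58 mm; the 24×18 cube at (16, 3) contributes its full rectangle (perimeter 84.00 mm); Taking the first minus the rest: starting from the result so far, the 24×18 cube at (16, 3) misses the remaining region (no effect) — boundary = 40.58 mm; (rotated 5° about Z; rotation is an isometry so areas/perimeters/island counts are preserved). Overall, the cross-section has 2 separate islands. Total boundary length (outer) = 40.58 mm.

40.58 mm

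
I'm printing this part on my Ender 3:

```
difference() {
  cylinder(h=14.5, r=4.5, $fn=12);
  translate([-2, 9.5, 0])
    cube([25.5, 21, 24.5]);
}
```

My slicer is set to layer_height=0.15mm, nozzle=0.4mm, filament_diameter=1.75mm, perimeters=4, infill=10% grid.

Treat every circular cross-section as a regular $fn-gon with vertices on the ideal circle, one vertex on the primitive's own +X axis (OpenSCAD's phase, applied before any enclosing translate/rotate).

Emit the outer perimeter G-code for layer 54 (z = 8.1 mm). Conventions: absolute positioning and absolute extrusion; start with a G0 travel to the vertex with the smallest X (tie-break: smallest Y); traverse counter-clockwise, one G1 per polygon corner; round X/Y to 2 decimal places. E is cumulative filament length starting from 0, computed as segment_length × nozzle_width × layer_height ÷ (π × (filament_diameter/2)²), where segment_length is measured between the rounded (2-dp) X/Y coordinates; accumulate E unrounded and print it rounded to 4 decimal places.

G0 X-4.50 Y0.00 Z8.10
G1 X-3.90 Y-2.25 E0.0581
G1 X-2.25 Y-3.90 E0.1163
G1 X0.00 Y-4.50 E0.1744
G1 X2.25 Y-3.90 E0.2325
G1 X3.90 Y-2.25 E0.2907
G1 X4.50 Y0.00 E0.3488
G1 X3.90 Y2.25 E0.4069
G1 X2.25 Y3.90 E0.4651
G1 X0.00 Y4.50 E0.5232
G1 X-2.25 Y3.90 E0.5812
G1 X-3.90 Y2.25 E0.6394
G1 X-4.50 Y0.00 E0.6975

At z = 8.1 mm: the r=4.5 cylinder gives a regular 12-gon of circumradius 4.5 (constant along its height); the cube at (-2, 9.5) (footprint 25.5×21) is included at this height; Subtracting the remaining from the first: starting from the r=4.5 cylinder, the 25.5×21 cube at (-2, 9.5) misses the remaining region (no effect) — 1 connected region. The outline is a single polygon with 12 vertices. Extrusion per mm of travel: 0.4 × 0.15 / (π × 0.875²) = 0.024945. Accumulating E over each segment gives final E = 0.6975.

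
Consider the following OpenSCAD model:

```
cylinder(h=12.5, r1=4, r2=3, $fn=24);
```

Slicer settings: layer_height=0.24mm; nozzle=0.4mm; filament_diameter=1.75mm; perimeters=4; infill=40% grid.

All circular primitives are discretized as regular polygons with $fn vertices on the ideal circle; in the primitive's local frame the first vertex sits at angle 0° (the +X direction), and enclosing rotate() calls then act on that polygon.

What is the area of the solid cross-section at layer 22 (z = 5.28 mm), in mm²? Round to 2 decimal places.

At z = 5.28 mm: the cone: at t=0.422 of its height the radius interpolates to r₁+(r₂−r₁)t = 3.578, giving a regular 24-gon of that circumradius (area = (24/2)·3.578²·sin(360°/24) = 39.75 mm²). Overall, the cross-section is a single solid region. Net area = 39.75 mm².

39.75 mm²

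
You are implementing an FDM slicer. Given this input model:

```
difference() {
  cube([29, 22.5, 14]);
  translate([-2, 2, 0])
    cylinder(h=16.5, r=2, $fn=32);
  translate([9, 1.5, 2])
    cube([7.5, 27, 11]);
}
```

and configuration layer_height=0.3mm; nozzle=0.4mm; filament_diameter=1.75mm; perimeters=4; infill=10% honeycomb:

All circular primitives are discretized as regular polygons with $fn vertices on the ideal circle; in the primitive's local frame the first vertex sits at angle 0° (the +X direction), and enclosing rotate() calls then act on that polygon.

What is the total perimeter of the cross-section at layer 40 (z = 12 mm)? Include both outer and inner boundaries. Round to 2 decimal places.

145.00 mm

At z = 12 mm: the cube (footprint 29×22.5) is included at this height (perimeter 103.00 mm); the r=2 cylinder at (-2, 2) gives a regular 32-gon of circumradius 2 (constant along its height) (perimeter = 2·32·2.000·sin(180°/32) = 12.55 mm); the cube at (9, 1.5) is present — its section is the full 7.5×27 rectangle (perimeter 69.00 mm); Taking the first minus the rest: starting from the 29×22.5 cube, the r=2 cylinder at (-2, 2) misses the remaining region (no effect); the 7.5×27 cube at (9, 1.5) partially overlaps it — only the 157.50 mm² overlap (of its 202.50 mm²) is removed, clipping the outline — boundary = 145.00 mm. Overall, the cross-section is a single solid region. Total boundary length (outer) = 145.00 mm.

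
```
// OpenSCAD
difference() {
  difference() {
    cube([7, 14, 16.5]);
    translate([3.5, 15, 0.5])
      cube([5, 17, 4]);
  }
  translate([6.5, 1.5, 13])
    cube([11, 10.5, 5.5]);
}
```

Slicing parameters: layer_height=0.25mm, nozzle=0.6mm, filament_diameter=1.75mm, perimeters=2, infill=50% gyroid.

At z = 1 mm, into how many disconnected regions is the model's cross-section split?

1

At z = 1 mm: the cube (footprint 7×14) is included at this height; the cube at (3.5, 15) is present — its section is the full 5×17 rectangle; Subtracting the remaining from the first: starting from the 7×14 cube, the 5×17 cube at (3.5, 15) misses the remaining region (no effect) — 1 connected region; the cube at (6.5, 1.5) does not reach this height (z outside [13, 18.5]); After the difference (first − rest): none of the subtracted shapes is present at this height, so that combined region is unchanged — 1 connected region. The result has 1 disconnected region.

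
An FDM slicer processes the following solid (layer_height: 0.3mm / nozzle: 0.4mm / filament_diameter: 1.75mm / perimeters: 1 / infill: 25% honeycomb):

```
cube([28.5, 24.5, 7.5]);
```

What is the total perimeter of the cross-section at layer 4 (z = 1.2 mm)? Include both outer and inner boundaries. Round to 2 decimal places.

106.00 mm

At z = 1.2 mm: the 28.5×24.5 cube contributes its full rectangle (perimeter 106.00 mm). Overall, the cross-section is a single solid region. Total boundary length (outer) = 106.00 mm.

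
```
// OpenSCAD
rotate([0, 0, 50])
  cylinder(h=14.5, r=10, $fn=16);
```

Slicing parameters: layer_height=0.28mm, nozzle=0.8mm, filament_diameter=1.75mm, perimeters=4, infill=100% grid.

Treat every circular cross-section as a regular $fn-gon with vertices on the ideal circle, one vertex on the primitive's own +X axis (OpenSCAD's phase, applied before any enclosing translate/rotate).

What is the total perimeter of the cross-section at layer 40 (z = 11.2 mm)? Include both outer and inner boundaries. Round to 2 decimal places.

62.43 mm

At z = 11.2 mm: the r=10 cylinder contributes a regular 16-gon of circumradius 10 (perimeter = 2·16·10.000·sin(180°/16) = 62.43 mm); (whole slice rotated 50° about Z — lengths, areas and connectivity unchanged). Overall, the cross-section is a single solid region. Total boundary length (outer) = 62.43 mm.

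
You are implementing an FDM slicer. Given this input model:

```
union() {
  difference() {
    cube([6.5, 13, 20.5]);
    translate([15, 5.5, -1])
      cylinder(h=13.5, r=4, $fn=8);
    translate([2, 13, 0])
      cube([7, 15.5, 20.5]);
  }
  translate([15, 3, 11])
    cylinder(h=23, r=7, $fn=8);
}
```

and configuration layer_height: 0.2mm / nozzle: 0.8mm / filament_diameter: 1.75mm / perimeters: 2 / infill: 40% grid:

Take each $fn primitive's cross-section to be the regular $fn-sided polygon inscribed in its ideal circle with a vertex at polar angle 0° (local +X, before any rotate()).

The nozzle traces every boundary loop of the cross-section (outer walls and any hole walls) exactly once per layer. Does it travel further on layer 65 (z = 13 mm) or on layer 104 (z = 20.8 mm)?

layer 65 (z = 13 mm)

Layer 65 (z = 13): the 6.5×13 cube contributes its full rectangle (perimeter 39.00 mm); the cylinder at (15, 5.5) is not intersected at this z (z outside [-1, 12.5]); the cube at (2, 13) (footprint 7×15.5) is included at this height (perimeter 45.00 mm); Subtracting the remaining from the first: starting from the 6.5×13 cube, the 7×15.5 cube at (2, 13) misses the remaining region (no effect) — boundary = 39.00 mm; the r=7 cylinder at (15, 3) contributes a regular 8-gon of circumradius 7 (perimeter = 2·8·7.000·sin(180°/8) = 42.86 mm); Merging all regions: the 2 present regions are separate (no shared area or edge), so areas and boundary lengths simply add and each stays a separate island — boundary = 81.86 mm. So its perimeter = 81.86 mm. Layer 104 (z = 20.8): the cube is not intersected at this z (z outside [0, 20.5]); the cylinder at (15, 5.5) is absent (z outside [-1, 12.5]); the cube at (2, 13) does not reach this height (z outside [0, 20.5]); Subtracting the remaining from the first: the first operand is absent here, so nothing remains; the r=7 cylinder at (15, 3) gives a regular 8-gon of circumradius 7 (constant along its height) (perimeter = 2·8·7.000·sin(180°/8) = 42.86 mm); Merging all regions: only the r=7 cylinder at (15, 3) is present, so the union is just that shape — boundary = 42.86 mm. So its perimeter = 42.86 mm. Layer 65 is larger (81.86 vs 42.86 mm).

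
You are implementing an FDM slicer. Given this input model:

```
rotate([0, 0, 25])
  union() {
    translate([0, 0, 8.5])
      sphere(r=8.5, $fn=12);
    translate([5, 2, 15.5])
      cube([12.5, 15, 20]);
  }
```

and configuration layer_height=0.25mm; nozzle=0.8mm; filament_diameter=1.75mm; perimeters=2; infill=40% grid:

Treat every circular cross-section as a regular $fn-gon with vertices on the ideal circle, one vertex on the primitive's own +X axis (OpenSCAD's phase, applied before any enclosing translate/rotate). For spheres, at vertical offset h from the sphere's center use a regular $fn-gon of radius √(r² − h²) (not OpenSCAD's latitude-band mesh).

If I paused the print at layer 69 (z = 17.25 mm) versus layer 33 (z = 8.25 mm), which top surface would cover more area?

Layer 69 (z = 17.25): the sphere is not intersected at this z (|z−center|=8.750 > r=8.5); the cube at (5, 2) is present — its section is the full 12.5×15 rectangle (area 187.50 mm²); Combining (union): only the 12.5×15 cube at (5, 2) is present, so the union is just that shape — area = 187.50 mm²; (whole slice rotated 25° about Z — lengths, areas and connectivity unchanged). So its area = 187.50 mm². Layer 33 (z = 8.25): the sphere: section is a regular 12-gon, circumradius = √(r²−h²) = √(8.5²−0.25²) = 8.496 (area = (12/2)·8.496²·sin(360°/12) = 216.56 mm²); the cube at (5, 2) is absent (z outside [15.5, 35.5]); Merging all regions: only the r=8.5 sphere is present, so the union is just that shape — area = 216.56 mm²; (whole slice rotated 25° about Z — lengths, areas and connectivity unchanged). So its area = 216.56 mm². Layer 33 is larger (216.56 vs 187.50 mm²).

layer 33 (z = 8.25 mm)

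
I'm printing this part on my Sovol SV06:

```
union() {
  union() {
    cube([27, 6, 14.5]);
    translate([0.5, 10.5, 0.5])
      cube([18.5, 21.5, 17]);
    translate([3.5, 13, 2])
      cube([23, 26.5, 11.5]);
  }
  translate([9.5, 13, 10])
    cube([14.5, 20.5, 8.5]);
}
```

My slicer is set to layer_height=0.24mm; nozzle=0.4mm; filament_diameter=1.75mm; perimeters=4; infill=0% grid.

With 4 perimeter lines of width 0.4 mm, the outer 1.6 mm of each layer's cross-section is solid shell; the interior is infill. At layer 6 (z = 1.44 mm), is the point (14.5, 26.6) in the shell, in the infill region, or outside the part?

infill

At z = 1.44 mm: the 27×6 cube contributes its full rectangle; the 18.5×21.5 cube at (0.5, 10.5) contributes its full rectangle; the cube at (3.5, 13) does not reach this height (z outside [2, 13.5]); Taking the union: the 2 present regions are separate (no shared area or edge), so areas and boundary lengths simply add and each stays a separate island — 2 connected regions; the cube at (9.5, 13) does not reach this height (z outside [10, 18.5]); Merging all regions: only the result so far is present, so the union is just that shape — 2 connected regions. Overall, the cross-section has 2 separate islands. The nearest boundary edge runs (19.00, 32.00)→(19.00, 10.50); distance from the point to it = 4.50 mm. (Shell/infill is judged within the island containing the point — the largest one.) The point is inside the cross-section and 4.50 mm from the nearest boundary — more than the 1.6 mm shell width (4 × 0.4), so it's in the infill interior.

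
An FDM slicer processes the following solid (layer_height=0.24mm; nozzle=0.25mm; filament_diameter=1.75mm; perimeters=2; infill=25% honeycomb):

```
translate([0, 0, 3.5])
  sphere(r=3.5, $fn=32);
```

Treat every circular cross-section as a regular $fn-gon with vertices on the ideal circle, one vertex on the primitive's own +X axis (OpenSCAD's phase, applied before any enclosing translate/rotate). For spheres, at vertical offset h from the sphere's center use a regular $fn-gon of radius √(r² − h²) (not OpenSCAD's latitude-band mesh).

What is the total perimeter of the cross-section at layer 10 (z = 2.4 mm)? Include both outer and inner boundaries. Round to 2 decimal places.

20.84 mm

At z = 2.4 mm: the r=3.5 sphere slices to a regular 32-gon of circumradius 3.323 (√(r²−h²) with h=1.1 from center) (perimeter = 2·32·3.323·sin(180°/32) = 20.84 mm). Overall, the cross-section is a single solid region. Total boundary length (outer) = 20.84 mm.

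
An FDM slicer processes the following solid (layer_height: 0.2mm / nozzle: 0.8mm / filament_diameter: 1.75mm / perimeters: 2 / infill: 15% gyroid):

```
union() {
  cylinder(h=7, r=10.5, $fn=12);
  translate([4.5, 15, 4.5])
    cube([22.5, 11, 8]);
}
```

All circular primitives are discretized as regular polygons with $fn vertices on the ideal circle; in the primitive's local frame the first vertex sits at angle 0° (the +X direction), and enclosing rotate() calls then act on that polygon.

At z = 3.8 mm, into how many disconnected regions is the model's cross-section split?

1

At z = 3.8 mm: the r=10.5 cylinder gives a regular 12-gon of circumradius 10.5 (constant along its height); the cube at (4.5, 15) is not intersected at this z (z outside [4.5, 12.5]); Taking the union: only the r=10.5 cylinder is present, so the union is just that shape — 1 connected region. The result has 1 disconnected region.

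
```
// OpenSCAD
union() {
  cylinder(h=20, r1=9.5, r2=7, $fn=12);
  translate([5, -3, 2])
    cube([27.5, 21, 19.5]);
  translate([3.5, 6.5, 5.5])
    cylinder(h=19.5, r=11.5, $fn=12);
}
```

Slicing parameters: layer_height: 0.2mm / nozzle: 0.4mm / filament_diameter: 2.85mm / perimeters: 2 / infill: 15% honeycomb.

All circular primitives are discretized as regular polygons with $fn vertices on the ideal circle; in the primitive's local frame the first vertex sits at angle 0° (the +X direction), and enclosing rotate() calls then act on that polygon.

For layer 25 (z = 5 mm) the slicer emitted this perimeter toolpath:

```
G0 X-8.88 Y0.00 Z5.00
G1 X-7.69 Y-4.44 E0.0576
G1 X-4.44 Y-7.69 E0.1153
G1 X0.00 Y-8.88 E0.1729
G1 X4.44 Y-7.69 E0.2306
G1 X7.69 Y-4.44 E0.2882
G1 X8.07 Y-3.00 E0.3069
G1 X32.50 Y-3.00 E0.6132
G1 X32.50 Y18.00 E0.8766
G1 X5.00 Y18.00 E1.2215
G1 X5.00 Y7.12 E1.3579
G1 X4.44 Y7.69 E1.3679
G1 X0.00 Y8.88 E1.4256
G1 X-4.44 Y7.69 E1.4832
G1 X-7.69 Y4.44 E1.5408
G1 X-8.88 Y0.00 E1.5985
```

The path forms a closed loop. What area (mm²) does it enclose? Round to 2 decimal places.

Apply the shoelace formula to the sequence of (X, Y) vertices; enclosed area = 785.41 mm².

785.41 mm²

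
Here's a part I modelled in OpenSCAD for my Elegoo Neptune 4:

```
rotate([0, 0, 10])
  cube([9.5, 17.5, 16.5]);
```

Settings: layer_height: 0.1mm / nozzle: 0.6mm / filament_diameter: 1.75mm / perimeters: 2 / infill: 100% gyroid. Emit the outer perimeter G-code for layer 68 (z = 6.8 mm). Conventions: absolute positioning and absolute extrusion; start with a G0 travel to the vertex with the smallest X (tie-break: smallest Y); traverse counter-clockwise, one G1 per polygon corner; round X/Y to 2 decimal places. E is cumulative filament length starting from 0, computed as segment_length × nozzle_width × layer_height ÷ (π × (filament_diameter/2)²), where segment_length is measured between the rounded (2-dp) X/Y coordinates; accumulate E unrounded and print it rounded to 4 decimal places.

G0 X-3.04 Y17.23 Z6.80
G1 X0.00 Y0.00 E0.4364
G1 X9.36 Y1.65 E0.6735
G1 X6.32 Y18.88 E1.1100
G1 X-3.04 Y17.23 E1.3471

At z = 6.8 mm: the 9.5×17.5 cube contributes its full rectangle; (rotated 10° about Z; rotation is an isometry so areas/perimeters/island counts are preserved). The outline is a single polygon with 4 vertices. Extrusion per mm of travel: 0.6 × 0.1 / (π × 0.875²) = 0.024945. Accumulating E over each segment gives final E = 1.3471.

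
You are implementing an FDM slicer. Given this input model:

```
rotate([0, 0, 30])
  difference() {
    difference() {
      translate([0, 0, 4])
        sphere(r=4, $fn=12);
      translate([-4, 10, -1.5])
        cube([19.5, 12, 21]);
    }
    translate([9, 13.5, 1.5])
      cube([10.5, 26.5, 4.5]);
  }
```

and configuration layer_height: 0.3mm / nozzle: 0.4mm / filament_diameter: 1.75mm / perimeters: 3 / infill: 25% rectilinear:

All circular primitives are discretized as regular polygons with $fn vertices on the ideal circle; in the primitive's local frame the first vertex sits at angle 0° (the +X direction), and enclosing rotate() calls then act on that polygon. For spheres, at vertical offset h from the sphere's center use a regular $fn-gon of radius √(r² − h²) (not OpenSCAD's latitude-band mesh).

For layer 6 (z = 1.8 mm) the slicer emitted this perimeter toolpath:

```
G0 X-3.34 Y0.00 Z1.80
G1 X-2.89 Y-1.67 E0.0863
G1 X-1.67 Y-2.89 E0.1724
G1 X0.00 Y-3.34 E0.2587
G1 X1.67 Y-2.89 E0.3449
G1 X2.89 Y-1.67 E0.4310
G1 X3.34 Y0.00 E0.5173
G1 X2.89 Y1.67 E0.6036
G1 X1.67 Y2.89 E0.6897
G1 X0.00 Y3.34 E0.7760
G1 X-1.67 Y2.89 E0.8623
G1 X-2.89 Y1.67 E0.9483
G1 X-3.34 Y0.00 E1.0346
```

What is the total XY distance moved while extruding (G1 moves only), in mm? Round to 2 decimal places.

20.74 mm

Sum the Euclidean lengths of each G1 segment: total = 20.74 mm.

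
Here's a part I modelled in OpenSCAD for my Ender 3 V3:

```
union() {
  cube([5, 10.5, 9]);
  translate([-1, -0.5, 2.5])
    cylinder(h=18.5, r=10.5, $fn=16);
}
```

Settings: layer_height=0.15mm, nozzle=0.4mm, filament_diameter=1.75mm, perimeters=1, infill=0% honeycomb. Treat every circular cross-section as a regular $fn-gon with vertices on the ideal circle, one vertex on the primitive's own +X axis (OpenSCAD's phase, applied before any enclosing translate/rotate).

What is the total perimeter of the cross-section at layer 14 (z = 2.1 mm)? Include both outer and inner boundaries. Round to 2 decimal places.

At z = 2.1 mm: the cube (footprint 5×10.5) is included at this height (perimeter 31.00 mm); the cylinder at (-1, -0.5) does not reach this height (z outside [2.5, 21]); Merging all regions: only the 5×10.5 cube is present, so the union is just that shape — boundary = 31.00 mm. Overall, the cross-section is a single solid region. Total boundary length (outer) = 31.00 mm.

31.00 mm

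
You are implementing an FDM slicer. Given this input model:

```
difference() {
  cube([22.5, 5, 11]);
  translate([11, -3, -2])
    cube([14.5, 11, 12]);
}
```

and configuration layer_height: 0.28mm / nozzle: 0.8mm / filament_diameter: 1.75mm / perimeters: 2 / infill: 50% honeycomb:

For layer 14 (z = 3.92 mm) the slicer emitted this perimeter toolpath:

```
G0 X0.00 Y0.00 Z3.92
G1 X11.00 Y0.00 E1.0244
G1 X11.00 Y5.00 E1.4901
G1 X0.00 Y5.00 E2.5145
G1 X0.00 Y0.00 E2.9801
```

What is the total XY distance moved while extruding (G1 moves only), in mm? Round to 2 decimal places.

32.00 mm

Sum the Euclidean lengths of each G1 segment: total = 32.00 mm.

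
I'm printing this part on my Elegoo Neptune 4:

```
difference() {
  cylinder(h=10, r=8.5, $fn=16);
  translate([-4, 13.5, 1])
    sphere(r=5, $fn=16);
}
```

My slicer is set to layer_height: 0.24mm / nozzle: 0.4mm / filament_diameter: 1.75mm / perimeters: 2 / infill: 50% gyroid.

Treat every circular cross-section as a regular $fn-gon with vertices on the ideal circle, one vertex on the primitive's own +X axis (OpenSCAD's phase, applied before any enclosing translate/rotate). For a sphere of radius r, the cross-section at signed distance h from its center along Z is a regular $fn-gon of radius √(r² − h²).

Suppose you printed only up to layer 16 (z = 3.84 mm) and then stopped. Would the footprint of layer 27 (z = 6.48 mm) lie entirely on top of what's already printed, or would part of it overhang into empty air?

entirely on top

Compare the two slices. At z = 3.84: the r=8.5 cylinder contributes a regular 16-gon of circumradius 8.5 (area = (16/2)·8.500²·sin(360°/16) = 221.19 mm²); the r=5 sphere at (-4, 13.5) contributes a regular 16-gon of circumradius √(5²−2.84²) = 4.115 (area = (16/2)·4.115²·sin(360°/16) = 51.84 mm²); Taking the first minus the rest: starting from the r=8.5 cylinder (221.19 mm²), the r=5 sphere at (-4, 13.5) misses the remaining region (no effect) — area = 221.19 mm². At z = 6.48: the r=8.5 cylinder contributes a regular 16-gon of circumradius 8.5 (area = (16/2)·8.500²·sin(360°/16) = 221.19 mm²); the sphere at (-4, 13.5) is not intersected at this z (|z−center|=5.480 > r=5); After the difference (first − rest): none of the subtracted shapes is present at this height, so the r=8.5 cylinder is unchanged — area = 221.19 mm². Checking containment: the cross-section at z = 6.48 is a subset of the cross-section at z = 3.84.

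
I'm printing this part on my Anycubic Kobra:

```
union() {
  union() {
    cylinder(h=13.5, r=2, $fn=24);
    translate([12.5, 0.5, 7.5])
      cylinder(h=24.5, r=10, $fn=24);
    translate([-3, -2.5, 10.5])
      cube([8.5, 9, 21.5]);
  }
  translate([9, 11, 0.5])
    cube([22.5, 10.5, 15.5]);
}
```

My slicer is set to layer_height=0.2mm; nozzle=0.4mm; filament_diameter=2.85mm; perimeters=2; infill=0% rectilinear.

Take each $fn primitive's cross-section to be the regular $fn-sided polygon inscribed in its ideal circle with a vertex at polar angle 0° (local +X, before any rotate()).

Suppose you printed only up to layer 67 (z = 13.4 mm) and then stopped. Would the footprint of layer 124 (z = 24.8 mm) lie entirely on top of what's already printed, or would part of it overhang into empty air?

Compare the two slices. At z = 13.4: the r=2 cylinder gives a regular 24-gon of circumradius 2 (constant along its height) (area = (24/2)·2.000²·sin(360°/24) = 12.42 mm²); the cylinder at (12.5, 0.5): section is a regular 24-gon, circumradius r=10 (area = (24/2)·10.000²·sin(360°/24) = 310.58 mm²); the 8.5×9 cube at (-3, -2.5) contributes its full rectangle (area 76.50 mm²); Taking the union: the regions partially overlap — summed areas 399.51 mm² minus the doubly-counted overlap 34.62 mm² gives 364.89 mm² — area = 364.89 mm²; the 22.5×10.5 cube at (9, 11) contributes its full rectangle (area 236.25 mm²); Combining (union): the 2 present regions are separate (no shared area or edge), so areas and boundary lengths simply add and each stays a separate island — area = 601.14 mm². At z = 24.8: the cylinder does not reach this height (z outside [0, 13.5]); the r=10 cylinder at (12.5, 0.5) contributes a regular 24-gon of circumradius 10 (area = (24/2)·10.000²·sin(360°/24) = 310.58 mm²); the cube at (-3, -2.5) is present — its section is the full 8.5×9 rectangle (area 76.50 mm²); Combining (union): the regions partially overlap — summed areas 387.08 mm² minus the doubly-counted overlap 22.19 mm² gives 364.89 mm² — area = 364.89 mm²; the cube at (9, 11) is not intersected at this z (z outside [0.5, 16]); Combining (union): only that combined region is present, so the union is just that shape — area = 364.89 mm². Checking containment: the cross-section at z = 24.8 is a subset of the cross-section at z = 13.4.

entirely on top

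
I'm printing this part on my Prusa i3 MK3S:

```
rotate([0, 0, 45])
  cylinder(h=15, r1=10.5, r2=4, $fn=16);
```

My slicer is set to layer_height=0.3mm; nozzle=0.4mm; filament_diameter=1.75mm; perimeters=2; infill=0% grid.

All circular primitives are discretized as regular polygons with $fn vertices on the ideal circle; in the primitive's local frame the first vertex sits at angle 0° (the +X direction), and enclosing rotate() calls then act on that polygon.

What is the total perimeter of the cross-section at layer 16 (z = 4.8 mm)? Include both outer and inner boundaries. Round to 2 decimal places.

At z = 4.8 mm: the cone: at t=0.320 of its height the radius interpolates to r₁+(r₂−r₁)t = 8.420, giving a regular 16-gon of that circumradius (perimeter = 2·16·8.420·sin(180°/16) = 52.57 mm); (rotated 45° about Z; rotation is an isometry so areas/perimeters/island counts are preserved). Overall, the cross-section is a single solid region. Total boundary length (outer) = 52.57 mm.

52.57 mm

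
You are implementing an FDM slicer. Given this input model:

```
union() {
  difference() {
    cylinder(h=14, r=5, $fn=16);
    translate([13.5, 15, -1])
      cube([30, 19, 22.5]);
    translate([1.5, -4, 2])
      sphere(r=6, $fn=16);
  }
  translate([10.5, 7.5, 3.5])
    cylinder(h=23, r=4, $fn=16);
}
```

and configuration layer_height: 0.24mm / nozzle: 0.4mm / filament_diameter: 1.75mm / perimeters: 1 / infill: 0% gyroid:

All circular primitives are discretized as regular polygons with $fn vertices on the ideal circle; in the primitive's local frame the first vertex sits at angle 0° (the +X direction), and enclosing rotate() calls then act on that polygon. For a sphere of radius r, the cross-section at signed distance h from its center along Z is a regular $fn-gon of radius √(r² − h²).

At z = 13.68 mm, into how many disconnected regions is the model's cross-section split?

2

At z = 13.68 mm: the r=5 cylinder gives a regular 16-gon of circumradius 5 (constant along its height); the cube at (13.5, 15) (footprint 30×19) is included at this height; the sphere at (1.5, -4) does not reach this height (|z−center|=11.680 > r=6); Subtracting the remaining from the first: starting from the r=5 cylinder, the 30×19 cube at (13.5, 15) misses the remaining region (no effect) — 1 connected region; the r=4 cylinder at (10.5, 7.5) contributes a regular 16-gon of circumradius 4; Merging all regions: the 2 present regions are separate (no shared area or edge), so areas and boundary lengths simply add and each stays a separate island — 2 connected regions. The result has 2 disconnected regions.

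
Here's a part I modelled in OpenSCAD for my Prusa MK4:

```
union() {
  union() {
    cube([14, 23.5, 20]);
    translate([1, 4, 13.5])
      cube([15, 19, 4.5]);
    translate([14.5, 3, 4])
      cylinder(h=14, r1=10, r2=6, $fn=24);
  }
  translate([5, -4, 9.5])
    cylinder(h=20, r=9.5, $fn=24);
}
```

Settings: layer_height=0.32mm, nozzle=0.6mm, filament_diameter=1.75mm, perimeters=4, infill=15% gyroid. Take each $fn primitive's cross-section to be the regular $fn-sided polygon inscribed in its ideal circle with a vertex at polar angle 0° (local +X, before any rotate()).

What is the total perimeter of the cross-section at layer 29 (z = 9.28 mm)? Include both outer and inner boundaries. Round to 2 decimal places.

At z = 9.28 mm: the cube (footprint 14×23.5) is included at this height (perimeter 75.00 mm); the cube at (1, 4) does not reach this height (z outside [13.5, 18]); the cone at (14.5, 3) (r1=10→r2=6) has section circumradius 8.491 here — a regular 24-gon (perimeter = 2·24·8.491·sin(180°/24) = 53.20 mm); Combining (union): the regions partially overlap (shared area 75.05 mm²), so the edge portions inside another operand are dropped and the merged outline is re-measured after clipping — boundary = 93.52 mm; the cylinder at (5, -4) is absent (z outside [9.5, 29.5]); Taking the union: only the result so far is present, so the union is just that shape — boundary = 93.52 mm. Overall, the cross-section is a single solid region. Total boundary length (outer) = 93.52 mm.

93.52 mm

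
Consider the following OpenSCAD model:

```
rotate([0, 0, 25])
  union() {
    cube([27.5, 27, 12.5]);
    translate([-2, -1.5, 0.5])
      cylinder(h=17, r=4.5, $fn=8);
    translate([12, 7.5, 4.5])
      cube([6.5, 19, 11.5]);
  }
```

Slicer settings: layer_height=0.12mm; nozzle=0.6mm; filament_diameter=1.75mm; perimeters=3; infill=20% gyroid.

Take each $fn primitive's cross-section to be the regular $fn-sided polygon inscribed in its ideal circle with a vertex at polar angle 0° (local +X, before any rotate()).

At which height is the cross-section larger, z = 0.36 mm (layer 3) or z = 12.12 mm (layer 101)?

layer 101 (z = 12.12 mm)

Layer 3 (z = 0.36): the cube is present — its section is the full 27.5×27 rectangle (area 742.50 mm²); the cylinder at (-2, -1.5) does not reach this height (z outside [0.5, 17.5]); the cube at (12, 7.5) is not intersected at this z (z outside [4.5, 16]); Combining (union): only the 27.5×27 cube is present, so the union is just that shape — area = 742.50 mm²; (rotated 25° about Z; rotation is an isometry so areas/perimeters/island counts are preserved). So its area = 742.50 mm². Layer 101 (z = 12.12): the cube (footprint 27.5×27) is included at this height (area 742.50 mm²); the r=4.5 cylinder at (-2, -1.5) gives a regular 8-gon of circumradius 4.5 (constant along its height) (area = (8/2)·4.500²·sin(360°/8) = 57.28 mm²); the cube at (12, 7.5) (footprint 6.5×19) is included at this height (area 123.50 mm²); Taking the union: the regions partially overlap — summed areas 923.28 mm² minus the doubly-counted overlap 126.36 mm² gives 796.91 mm² — area = 796.91 mm²; (rotated 25° about Z; rotation is an isometry so areas/perimeters/island counts are preserved). So its area = 796.91 mm². Layer 101 is larger (796.91 vs 742.50 mm²).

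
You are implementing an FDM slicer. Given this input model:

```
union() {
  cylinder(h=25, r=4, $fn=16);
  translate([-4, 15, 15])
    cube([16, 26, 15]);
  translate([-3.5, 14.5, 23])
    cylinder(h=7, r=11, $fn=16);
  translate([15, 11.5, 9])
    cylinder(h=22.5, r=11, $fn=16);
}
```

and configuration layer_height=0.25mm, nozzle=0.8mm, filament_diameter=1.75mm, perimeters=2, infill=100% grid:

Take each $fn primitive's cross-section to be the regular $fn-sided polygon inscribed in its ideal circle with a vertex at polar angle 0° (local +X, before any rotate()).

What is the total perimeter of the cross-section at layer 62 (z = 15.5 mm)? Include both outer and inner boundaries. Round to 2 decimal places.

At z = 15.5 mm: the cylinder: section is a regular 16-gon, circumradius r=4 (perimeter = 2·16·4.000·sin(180°/16) = 24.97 mm); the cube at (-4, 15) (footprint 16×26) is included at this height (perimeter 84.00 mm); the cylinder at (-3.5, 14.5) is absent (z outside [23, 30]); the cylinder at (15, 11.5): section is a regular 16-gon, circumradius r=11 (perimeter = 2·16·11.000·sin(180°/16) = 68.67 mm); Merging all regions: the regions partially overlap (shared area 33.72 mm²), so the edge portions inside another operand are dropped and the merged outline is re-measured after clipping — boundary = 152.90 mm. Overall, the cross-section has 2 separate islands. Total boundary length (outer) = 152.90 mm.

152.90 mm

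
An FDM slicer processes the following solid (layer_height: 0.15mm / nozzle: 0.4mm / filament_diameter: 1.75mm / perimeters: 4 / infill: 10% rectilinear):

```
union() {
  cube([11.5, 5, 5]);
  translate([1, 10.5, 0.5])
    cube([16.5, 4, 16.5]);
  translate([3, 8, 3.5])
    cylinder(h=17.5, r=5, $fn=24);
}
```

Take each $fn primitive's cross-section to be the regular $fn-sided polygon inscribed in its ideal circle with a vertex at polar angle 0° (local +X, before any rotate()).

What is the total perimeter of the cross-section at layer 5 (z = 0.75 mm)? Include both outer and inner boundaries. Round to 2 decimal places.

At z = 0.75 mm: the cube (footprint 11.5×5) is included at this height (perimeter 33.00 mm); the cube at (1, 10.5) (footprint 16.5×4) is included at this height (perimeter 41.00 mm); the cylinder at (3, 8) is not intersected at this z (z outside [3.5, 21]); Merging all regions: the 2 present regions are separate (no shared area or edge), so areas and boundary lengths simply add and each stays a separate island — boundary = 74.00 mm. Overall, the cross-section has 2 separate islands. Total boundary length (outer) = 74.00 mm.

74.00 mm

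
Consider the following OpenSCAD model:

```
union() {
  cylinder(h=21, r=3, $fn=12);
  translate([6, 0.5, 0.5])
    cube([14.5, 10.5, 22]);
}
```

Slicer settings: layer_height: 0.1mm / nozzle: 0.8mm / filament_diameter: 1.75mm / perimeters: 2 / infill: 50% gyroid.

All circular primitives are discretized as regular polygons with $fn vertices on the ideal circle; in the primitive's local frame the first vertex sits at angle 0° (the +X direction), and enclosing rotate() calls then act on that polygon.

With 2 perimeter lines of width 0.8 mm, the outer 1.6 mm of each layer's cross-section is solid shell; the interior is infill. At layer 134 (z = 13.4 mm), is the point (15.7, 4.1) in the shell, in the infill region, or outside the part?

infill

At z = 13.4 mm: the cylinder: section is a regular 12-gon, circumradius r=3; the cube at (6, 0.5) (footprint 14.5×10.5) is included at this height; Taking the union: the 2 present regions are separate (no shared area or edge), so areas and boundary lengths simply add and each stays a separate island — 2 connected regions. Overall, the cross-section has 2 separate islands. The nearest boundary edge runs (20.50, 0.50)→(6.00, 0.50); distance from the point to it = 3.60 mm. (Shell/infill is judged within the island containing the point — the largest one.) The point is inside the cross-section and 3.60 mm from the nearest boundary — more than the 1.6 mm shell width (2 × 0.8), so it's in the infill interior.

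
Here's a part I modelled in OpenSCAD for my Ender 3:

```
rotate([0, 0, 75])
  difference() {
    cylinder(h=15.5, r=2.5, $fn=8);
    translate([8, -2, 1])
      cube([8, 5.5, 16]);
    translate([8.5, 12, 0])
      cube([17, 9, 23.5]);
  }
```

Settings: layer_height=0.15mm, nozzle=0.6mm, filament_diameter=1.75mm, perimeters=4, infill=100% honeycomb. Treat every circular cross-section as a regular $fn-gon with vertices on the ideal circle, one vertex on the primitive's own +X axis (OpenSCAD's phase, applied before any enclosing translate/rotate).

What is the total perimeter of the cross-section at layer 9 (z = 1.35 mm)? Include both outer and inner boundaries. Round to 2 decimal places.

15.31 mm

At z = 1.35 mm: the r=2.5 cylinder contributes a regular 8-gon of circumradius 2.5 (perimeter = 2·8·2.500·sin(180°/8) = 15.31 mm); the 8×5.5 cube at (8, -2) contributes its full rectangle (perimeter 27.00 mm); the cube at (8.5, 12) (footprint 17×9) is included at this height (perimeter 52.00 mm); Subtracting the remaining from the first: starting from the r=2.5 cylinder, the 8×5.5 cube at (8, -2) misses the remaining region (no effect); the 17×9 cube at (8.5, 12) misses the remaining region (no effect) — boundary = 15.31 mm; (whole slice rotated 75° about Z — lengths, areas and connectivity unchanged). Overall, the cross-section is a single solid region. Total boundary length (outer) = 15.31 mm.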